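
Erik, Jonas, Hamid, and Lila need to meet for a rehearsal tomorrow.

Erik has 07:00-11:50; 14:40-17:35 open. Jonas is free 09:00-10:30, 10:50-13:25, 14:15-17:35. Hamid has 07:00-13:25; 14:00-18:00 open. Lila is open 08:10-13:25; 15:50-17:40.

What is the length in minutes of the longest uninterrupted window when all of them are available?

105

Erik ∩ Jonas: 09:00-10:30, 10:50-11:50, 14:40-17:35.
Erik ∩ Jonas ∩ Hamid: 09:00-10:30, 10:50-11:50, 14:40-17:35.
Erik ∩ Jonas ∩ Hamid ∩ Lila: 09:00-10:30, 10:50-11:50, 15:50-17:35.
The longest is 15:50-17:35 at 105 minutes.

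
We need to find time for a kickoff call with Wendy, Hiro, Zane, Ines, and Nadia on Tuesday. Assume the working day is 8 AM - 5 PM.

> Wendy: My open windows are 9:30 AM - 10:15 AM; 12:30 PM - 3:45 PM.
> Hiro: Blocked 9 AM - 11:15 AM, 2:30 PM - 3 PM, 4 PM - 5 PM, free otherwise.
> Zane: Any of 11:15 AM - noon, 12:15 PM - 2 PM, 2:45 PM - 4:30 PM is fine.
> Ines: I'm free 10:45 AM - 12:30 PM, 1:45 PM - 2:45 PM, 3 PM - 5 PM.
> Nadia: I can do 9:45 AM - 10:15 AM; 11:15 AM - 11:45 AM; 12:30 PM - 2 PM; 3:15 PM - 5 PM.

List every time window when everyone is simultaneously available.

Wendy free: 09:30-10:15, 12:30-15:45.
Hiro free: 08:00-09:00, 11:15-14:30, 15:00-16:00 (invert busy blocks within the working day).
Zane free: 11:15-12:00, 12:15-14:00, 14:45-16:30.
Ines free: 10:45-12:30, 13:45-14:45, 15:00-17:00.
Nadia free: 09:45-10:15, 11:15-11:45, 12:30-14:00, 15:15-17:00.
Wendy ∩ Hiro: 12:30-14:30, 15:00-15:45.
Wendy ∩ Hiro ∩ Zane: 12:30-14:00, 15:00-15:45.
Wendy ∩ Hiro ∩ Zane ∩ Ines: 13:45-14:00, 15:00-15:45.
Wendy ∩ Hiro ∩ Zane ∩ Ines ∩ Nadia: 13:45-14:00, 15:15-15:45.

13:45-14:00, 15:15-15:45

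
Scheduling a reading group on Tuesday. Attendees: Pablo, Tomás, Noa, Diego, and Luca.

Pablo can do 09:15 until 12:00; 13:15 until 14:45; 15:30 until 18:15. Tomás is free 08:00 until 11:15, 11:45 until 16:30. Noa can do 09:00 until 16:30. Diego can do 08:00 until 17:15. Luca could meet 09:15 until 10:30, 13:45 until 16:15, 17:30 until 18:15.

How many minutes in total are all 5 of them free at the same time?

180

Pablo ∩ Tomás: 09:15-11:15, 11:45-12:00, 13:15-14:45, 15:30-16:30.
Pablo ∩ Tomás ∩ Noa: 09:15-11:15, 11:45-12:00, 13:15-14:45, 15:30-16:30.
Pablo ∩ Tomás ∩ Noa ∩ Diego: 09:15-11:15, 11:45-12:00, 13:15-14:45, 15:30-16:30.
Pablo ∩ Tomás ∩ Noa ∩ Diego ∩ Luca: 09:15-10:30, 13:45-14:45, 15:30-16:15.
Those are the intersection windows.
Summing the common windows: 75 + 60 + 45 = 180 minutes.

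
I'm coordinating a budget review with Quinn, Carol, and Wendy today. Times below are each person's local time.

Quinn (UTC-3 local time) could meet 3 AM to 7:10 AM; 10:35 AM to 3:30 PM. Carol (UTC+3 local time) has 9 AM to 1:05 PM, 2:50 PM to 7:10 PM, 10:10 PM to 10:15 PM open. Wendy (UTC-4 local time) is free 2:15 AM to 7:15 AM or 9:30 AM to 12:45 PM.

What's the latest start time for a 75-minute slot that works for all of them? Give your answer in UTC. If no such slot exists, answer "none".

14:55

Quinn in UTC: 06:00-10:10, 13:35-18:30 (add 3h to convert from UTC-3).
Carol in UTC: 06:00-10:05, 11:50-16:10, 19:10-19:15 (subtract 3h to convert from UTC+3).
Wendy in UTC: 06:15-11:15, 13:30-16:45 (add 4h to convert from UTC-4).
Quinn ∩ Carol: 06:00-10:05, 13:35-16:10.
Quinn ∩ Carol ∩ Wendy: 06:15-10:05, 13:35-16:10.
The last common window of at least 75 minutes is 13:35-16:10; a 75-minute meeting can start as late as 14:55 and still end by 16:10.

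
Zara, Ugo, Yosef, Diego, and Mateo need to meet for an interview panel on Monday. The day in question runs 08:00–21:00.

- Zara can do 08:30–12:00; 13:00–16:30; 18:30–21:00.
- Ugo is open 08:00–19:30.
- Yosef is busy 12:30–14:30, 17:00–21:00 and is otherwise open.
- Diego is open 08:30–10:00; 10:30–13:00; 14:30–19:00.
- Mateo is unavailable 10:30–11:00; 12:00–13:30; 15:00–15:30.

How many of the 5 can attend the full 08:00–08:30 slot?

3

Zara free: 08:30-12:00, 13:00-16:30, 18:30-21:00.
Ugo free: 08:00-19:30.
Yosef free: 08:00-12:30, 14:30-17:00 (invert busy blocks within the working day).
Diego free: 08:30-10:00, 10:30-13:00, 14:30-19:00.
Mateo free: 08:00-10:30, 11:00-12:00, 13:30-15:00, 15:30-21:00 (invert busy blocks within the working day).
Ugo, Yosef, and Mateo can make the full 08:00-08:30 slot — that's 3.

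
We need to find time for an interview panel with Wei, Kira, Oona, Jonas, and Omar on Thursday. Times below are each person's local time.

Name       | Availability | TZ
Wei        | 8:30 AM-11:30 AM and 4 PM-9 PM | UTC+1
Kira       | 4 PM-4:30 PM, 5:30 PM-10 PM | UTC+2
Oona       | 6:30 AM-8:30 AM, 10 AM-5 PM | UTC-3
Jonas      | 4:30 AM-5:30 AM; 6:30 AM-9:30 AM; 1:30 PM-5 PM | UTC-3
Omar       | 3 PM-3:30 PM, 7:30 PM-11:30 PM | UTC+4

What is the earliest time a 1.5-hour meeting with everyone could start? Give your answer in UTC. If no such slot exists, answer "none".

Wei in UTC: 07:30-10:30, 15:00-20:00 (subtract 1h to convert from UTC+1).
Kira in UTC: 14:00-14:30, 15:30-20:00 (subtract 2h to convert from UTC+2).
Oona in UTC: 09:30-11:30, 13:00-20:00 (add 3h to convert from UTC-3).
Jonas in UTC: 07:30-08:30, 09:30-12:30, 16:30-20:00 (add 3h to convert from UTC-3).
Omar in UTC: 11:00-11:30, 15:30-19:30 (subtract 4h to convert from UTC+4).
Wei ∩ Kira: 15:30-20:00.
Wei ∩ Kira ∩ Oona: 15:30-20:00.
Wei ∩ Kira ∩ Oona ∩ Jonas: 16:30-20:00.
Wei ∩ Kira ∩ Oona ∩ Jonas ∩ Omar: 16:30-19:30.
Those are the intersection windows.
The first common window of at least 90 minutes is 16:30-19:30, so the earliest start is 16:30.

16:30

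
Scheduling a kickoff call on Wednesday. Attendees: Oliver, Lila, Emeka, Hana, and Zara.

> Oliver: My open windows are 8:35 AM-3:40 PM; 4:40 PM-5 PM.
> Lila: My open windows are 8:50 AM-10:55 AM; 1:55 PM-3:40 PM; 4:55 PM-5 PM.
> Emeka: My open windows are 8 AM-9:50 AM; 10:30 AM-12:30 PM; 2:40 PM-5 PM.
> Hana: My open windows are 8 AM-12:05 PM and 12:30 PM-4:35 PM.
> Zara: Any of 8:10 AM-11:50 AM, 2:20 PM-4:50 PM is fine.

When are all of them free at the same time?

08:50-09:50, 10:30-10:55, 14:40-15:40

Oliver ∩ Lila: 08:50-10:55, 13:55-15:40, 16:55-17:00.
Oliver ∩ Lila ∩ Emeka: 08:50-09:50, 10:30-10:55, 14:40-15:40, 16:55-17:00.
Oliver ∩ Lila ∩ Emeka ∩ Hana: 08:50-09:50, 10:30-10:55, 14:40-15:40.
Oliver ∩ Lila ∩ Emeka ∩ Hana ∩ Zara: 08:50-09:50, 10:30-10:55, 14:40-15:40.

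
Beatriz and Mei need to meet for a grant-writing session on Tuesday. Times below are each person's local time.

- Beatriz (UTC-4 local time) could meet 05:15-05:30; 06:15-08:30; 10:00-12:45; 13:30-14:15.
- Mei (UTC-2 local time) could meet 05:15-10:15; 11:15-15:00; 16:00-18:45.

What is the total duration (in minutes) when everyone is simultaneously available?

315

Beatriz in UTC: 09:15-09:30, 10:15-12:30, 14:00-16:45, 17:30-18:15 (add 4h to convert from UTC-4).
Mei in UTC: 07:15-12:15, 13:15-17:00, 18:00-20:45 (add 2h to convert from UTC-2).
Beatriz ∩ Mei: 09:15-09:30, 10:15-12:15, 14:00-16:45, 18:00-18:15.
Summing the common windows: 15 + 120 + 165 + 15 = 315 minutes.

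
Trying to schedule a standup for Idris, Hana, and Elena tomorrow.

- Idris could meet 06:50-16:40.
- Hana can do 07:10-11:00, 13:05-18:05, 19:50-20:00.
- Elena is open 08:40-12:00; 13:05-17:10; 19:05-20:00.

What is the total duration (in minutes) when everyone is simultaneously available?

Idris ∩ Hana: 07:10-11:00, 13:05-16:40.
Idris ∩ Hana ∩ Elena: 08:40-11:00, 13:05-16:40.
Those are the intersection windows.
Summing the common windows: 140 + 215 = 355 minutes.

355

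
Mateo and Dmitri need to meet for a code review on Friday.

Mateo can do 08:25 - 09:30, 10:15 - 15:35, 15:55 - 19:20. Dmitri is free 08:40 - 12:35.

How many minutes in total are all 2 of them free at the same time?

Mateo ∩ Dmitri: 08:40-09:30, 10:15-12:35.
Summing the common windows: 50 + 140 = 190 minutes.

190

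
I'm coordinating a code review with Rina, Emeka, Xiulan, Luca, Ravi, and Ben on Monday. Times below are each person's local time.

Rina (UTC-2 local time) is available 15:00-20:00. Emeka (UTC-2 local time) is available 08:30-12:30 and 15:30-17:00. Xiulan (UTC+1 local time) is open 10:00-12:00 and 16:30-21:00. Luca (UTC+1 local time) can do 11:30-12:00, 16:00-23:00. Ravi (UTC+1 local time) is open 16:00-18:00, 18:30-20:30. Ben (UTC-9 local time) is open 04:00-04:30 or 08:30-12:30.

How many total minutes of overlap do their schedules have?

Rina in UTC: 17:00-22:00 (add 2h to convert from UTC-2).
Emeka in UTC: 10:30-14:30, 17:30-19:00 (add 2h to convert from UTC-2).
Xiulan in UTC: 09:00-11:00, 15:30-20:00 (subtract 1h to convert from UTC+1).
Luca in UTC: 10:30-11:00, 15:00-22:00 (subtract 1h to convert from UTC+1).
Ravi in UTC: 15:00-17:00, 17:30-19:30 (subtract 1h to convert from UTC+1).
Ben in UTC: 13:00-13:30, 17:30-21:30 (add 9h to convert from UTC-9).
Rina ∩ Emeka: 17:30-19:00.
Rina ∩ Emeka ∩ Xiulan: 17:30-19:00.
Rina ∩ Emeka ∩ Xiulan ∩ Luca: 17:30-19:00.
Rina ∩ Emeka ∩ Xiulan ∩ Luca ∩ Ravi: 17:30-19:00.
Rina ∩ Emeka ∩ Xiulan ∩ Luca ∩ Ravi ∩ Ben: 17:30-19:00.
That's a single block of 90 minutes.

90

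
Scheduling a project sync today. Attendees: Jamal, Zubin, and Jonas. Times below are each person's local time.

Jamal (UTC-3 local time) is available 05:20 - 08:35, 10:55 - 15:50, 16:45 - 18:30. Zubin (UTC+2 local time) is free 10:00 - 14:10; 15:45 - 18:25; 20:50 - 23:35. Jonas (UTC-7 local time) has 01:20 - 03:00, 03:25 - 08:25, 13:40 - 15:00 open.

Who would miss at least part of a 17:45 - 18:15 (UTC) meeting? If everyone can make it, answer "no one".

Jamal in UTC: 08:20-11:35, 13:55-18:50, 19:45-21:30 (add 3h to convert from UTC-3).
Zubin in UTC: 08:00-12:10, 13:45-16:25, 18:50-21:35 (subtract 2h to convert from UTC+2).
Jonas in UTC: 08:20-10:00, 10:25-15:25, 20:40-22:00 (add 7h to convert from UTC-7).
Jamal: free for 17:45-18:15. Zubin: not fully free for 17:45-18:15. Jonas: not fully free for 17:45-18:15.

Jonas, Zubin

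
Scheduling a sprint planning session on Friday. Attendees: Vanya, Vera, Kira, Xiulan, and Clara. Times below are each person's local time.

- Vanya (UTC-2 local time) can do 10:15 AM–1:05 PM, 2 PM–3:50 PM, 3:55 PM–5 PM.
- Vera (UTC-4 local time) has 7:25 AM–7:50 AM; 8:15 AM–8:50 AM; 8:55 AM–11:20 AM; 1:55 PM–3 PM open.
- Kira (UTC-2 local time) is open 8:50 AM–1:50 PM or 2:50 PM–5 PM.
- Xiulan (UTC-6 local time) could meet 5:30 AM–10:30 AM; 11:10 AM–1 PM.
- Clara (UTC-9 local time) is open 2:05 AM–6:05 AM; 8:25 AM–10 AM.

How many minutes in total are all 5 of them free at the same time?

Vanya in UTC: 12:15-15:05, 16:00-17:50, 17:55-19:00 (add 2h to convert from UTC-2).
Vera in UTC: 11:25-11:50, 12:15-12:50, 12:55-15:20, 17:55-19:00 (add 4h to convert from UTC-4).
Kira in UTC: 10:50-15:50, 16:50-19:00 (add 2h to convert from UTC-2).
Xiulan in UTC: 11:30-16:30, 17:10-19:00 (add 6h to convert from UTC-6).
Clara in UTC: 11:05-15:05, 17:25-19:00 (add 9h to convert from UTC-9).
Vanya ∩ Vera: 12:15-12:50, 12:55-15:05, 17:55-19:00.
Vanya ∩ Vera ∩ Kira: 12:15-12:50, 12:55-15:05, 17:55-19:00.
Vanya ∩ Vera ∩ Kira ∩ Xiulan: 12:15-12:50, 12:55-15:05, 17:55-19:00.
Vanya ∩ Vera ∩ Kira ∩ Xiulan ∩ Clara: 12:15-12:50, 12:55-15:05, 17:55-19:00.
Summing the common windows: 35 + 130 + 65 = 230 minutes.

230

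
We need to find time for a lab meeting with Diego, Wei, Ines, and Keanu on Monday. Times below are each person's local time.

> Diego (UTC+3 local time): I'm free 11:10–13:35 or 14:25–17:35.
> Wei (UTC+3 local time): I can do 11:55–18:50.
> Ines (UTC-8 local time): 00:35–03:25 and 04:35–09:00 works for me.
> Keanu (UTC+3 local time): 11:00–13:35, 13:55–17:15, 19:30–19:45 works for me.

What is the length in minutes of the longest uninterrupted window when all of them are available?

Diego in UTC: 08:10-10:35, 11:25-14:35 (subtract 3h to convert from UTC+3).
Wei in UTC: 08:55-15:50 (subtract 3h to convert from UTC+3).
Ines in UTC: 08:35-11:25, 12:35-17:00 (add 8h to convert from UTC-8).
Keanu in UTC: 08:00-10:35, 10:55-14:15, 16:30-16:45 (subtract 3h to convert from UTC+3).
Diego ∩ Wei: 08:55-10:35, 11:25-14:35.
Diego ∩ Wei ∩ Ines: 08:55-10:35, 12:35-14:35.
Diego ∩ Wei ∩ Ines ∩ Keanu: 08:55-10:35, 12:35-14:15.
The longest is 08:55-10:35 at 100 minutes.

100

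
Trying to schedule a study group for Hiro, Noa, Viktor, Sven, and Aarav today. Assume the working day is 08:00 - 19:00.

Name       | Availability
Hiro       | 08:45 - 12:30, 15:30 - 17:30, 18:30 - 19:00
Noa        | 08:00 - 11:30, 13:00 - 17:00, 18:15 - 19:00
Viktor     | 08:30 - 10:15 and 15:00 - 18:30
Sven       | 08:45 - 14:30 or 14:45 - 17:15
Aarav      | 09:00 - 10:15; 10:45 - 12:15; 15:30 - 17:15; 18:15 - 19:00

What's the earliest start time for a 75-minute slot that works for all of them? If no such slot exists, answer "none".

Hiro ∩ Noa: 08:45-11:30, 15:30-17:00, 18:30-19:00.
Hiro ∩ Noa ∩ Viktor: 08:45-10:15, 15:30-17:00.
Hiro ∩ Noa ∩ Viktor ∩ Sven: 08:45-10:15, 15:30-17:00.
Hiro ∩ Noa ∩ Viktor ∩ Sven ∩ Aarav: 09:00-10:15, 15:30-17:00.
The first common window of at least 75 minutes is 09:00-10:15, so the earliest start is 09:00.

09:00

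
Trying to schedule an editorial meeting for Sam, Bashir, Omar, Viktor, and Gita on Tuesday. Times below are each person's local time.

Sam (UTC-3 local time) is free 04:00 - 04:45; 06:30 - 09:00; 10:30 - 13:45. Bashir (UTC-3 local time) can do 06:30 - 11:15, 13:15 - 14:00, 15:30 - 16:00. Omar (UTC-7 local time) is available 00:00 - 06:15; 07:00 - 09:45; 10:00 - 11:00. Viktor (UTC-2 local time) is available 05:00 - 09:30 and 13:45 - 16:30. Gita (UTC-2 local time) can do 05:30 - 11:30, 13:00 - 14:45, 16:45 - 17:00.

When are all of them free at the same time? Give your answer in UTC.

09:30-11:30, 16:15-16:45

Sam in UTC: 07:00-07:45, 09:30-12:00, 13:30-16:45 (add 3h to convert from UTC-3).
Bashir in UTC: 09:30-14:15, 16:15-17:00, 18:30-19:00 (add 3h to convert from UTC-3).
Omar in UTC: 07:00-13:15, 14:00-16:45, 17:00-18:00 (add 7h to convert from UTC-7).
Viktor in UTC: 07:00-11:30, 15:45-18:30 (add 2h to convert from UTC-2).
Gita in UTC: 07:30-13:30, 15:00-16:45, 18:45-19:00 (add 2h to convert from UTC-2).
Sam ∩ Bashir: 09:30-12:00, 13:30-14:15, 16:15-16:45.
Sam ∩ Bashir ∩ Omar: 09:30-12:00, 14:00-14:15, 16:15-16:45.
Sam ∩ Bashir ∩ Omar ∩ Viktor: 09:30-11:30, 16:15-16:45.
Sam ∩ Bashir ∩ Omar ∩ Viktor ∩ Gita: 09:30-11:30, 16:15-16:45.
Those are the intersection windows.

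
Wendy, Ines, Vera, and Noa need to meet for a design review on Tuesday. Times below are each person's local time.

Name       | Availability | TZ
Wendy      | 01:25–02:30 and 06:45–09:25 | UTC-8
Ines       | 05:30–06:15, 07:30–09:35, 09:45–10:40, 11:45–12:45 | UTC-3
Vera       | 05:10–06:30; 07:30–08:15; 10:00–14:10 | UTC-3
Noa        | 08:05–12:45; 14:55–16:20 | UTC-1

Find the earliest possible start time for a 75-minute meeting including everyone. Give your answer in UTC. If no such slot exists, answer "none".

Wendy in UTC: 09:25-10:30, 14:45-17:25 (add 8h to convert from UTC-8).
Ines in UTC: 08:30-09:15, 10:30-12:35, 12:45-13:40, 14:45-15:45 (add 3h to convert from UTC-3).
Vera in UTC: 08:10-09:30, 10:30-11:15, 13:00-17:10 (add 3h to convert from UTC-3).
Noa in UTC: 09:05-13:45, 15:55-17:20 (add 1h to convert from UTC-1).
Wendy ∩ Ines: 14:45-15:45.
Wendy ∩ Ines ∩ Vera: 14:45-15:45.
Wendy ∩ Ines ∩ Vera ∩ Noa: ∅.
There is no time when everyone is free.
No common window is at least 75 minutes long.

none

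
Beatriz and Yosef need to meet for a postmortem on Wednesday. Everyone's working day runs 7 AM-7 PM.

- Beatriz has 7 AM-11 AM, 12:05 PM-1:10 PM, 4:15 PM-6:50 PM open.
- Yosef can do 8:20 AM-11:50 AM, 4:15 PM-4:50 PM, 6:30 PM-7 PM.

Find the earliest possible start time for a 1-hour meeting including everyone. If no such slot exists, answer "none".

08:20

Beatriz ∩ Yosef: 08:20-11:00, 16:15-16:50, 18:30-18:50.
So the common availability across everyone is 08:20-11:00, 16:15-16:50, 18:30-18:50.
The first common window of at least 60 minutes is 08:20-11:00, so the earliest start is 08:20.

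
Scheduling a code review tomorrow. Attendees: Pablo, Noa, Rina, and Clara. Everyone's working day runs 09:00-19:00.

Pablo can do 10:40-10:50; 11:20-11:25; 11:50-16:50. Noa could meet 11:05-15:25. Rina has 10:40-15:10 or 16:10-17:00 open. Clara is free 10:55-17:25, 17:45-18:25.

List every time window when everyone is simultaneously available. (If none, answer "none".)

Pablo ∩ Noa: 11:20-11:25, 11:50-15:25.
Pablo ∩ Noa ∩ Rina: 11:20-11:25, 11:50-15:10.
Pablo ∩ Noa ∩ Rina ∩ Clara: 11:20-11:25, 11:50-15:10.

11:20-11:25, 11:50-15:10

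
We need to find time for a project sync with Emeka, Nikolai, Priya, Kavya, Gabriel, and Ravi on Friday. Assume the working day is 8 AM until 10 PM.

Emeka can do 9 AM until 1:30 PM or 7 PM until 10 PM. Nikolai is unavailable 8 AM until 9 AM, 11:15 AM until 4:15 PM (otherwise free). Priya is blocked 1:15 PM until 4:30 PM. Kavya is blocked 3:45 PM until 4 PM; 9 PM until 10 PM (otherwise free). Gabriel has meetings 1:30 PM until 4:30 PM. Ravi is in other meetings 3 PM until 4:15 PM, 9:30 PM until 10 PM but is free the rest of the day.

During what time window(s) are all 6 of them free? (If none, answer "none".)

Emeka free: 09:00-13:30, 19:00-22:00.
Nikolai free: 09:00-11:15, 16:15-22:00 (invert busy blocks within the working day).
Priya free: 08:00-13:15, 16:30-22:00 (invert busy blocks within the working day).
Kavya free: 08:00-15:45, 16:00-21:00 (invert busy blocks within the working day).
Gabriel free: 08:00-13:30, 16:30-22:00 (invert busy blocks within the working day).
Ravi free: 08:00-15:00, 16:15-21:30 (invert busy blocks within the working day).
Emeka ∩ Nikolai: 09:00-11:15, 19:00-22:00.
Emeka ∩ Nikolai ∩ Priya: 09:00-11:15, 19:00-22:00.
Emeka ∩ Nikolai ∩ Priya ∩ Kavya: 09:00-11:15, 19:00-21:00.
Emeka ∩ Nikolai ∩ Priya ∩ Kavya ∩ Gabriel: 09:00-11:15, 19:00-21:00.
Emeka ∩ Nikolai ∩ Priya ∩ Kavya ∩ Gabriel ∩ Ravi: 09:00-11:15, 19:00-21:00.

09:00-11:15, 19:00-21:00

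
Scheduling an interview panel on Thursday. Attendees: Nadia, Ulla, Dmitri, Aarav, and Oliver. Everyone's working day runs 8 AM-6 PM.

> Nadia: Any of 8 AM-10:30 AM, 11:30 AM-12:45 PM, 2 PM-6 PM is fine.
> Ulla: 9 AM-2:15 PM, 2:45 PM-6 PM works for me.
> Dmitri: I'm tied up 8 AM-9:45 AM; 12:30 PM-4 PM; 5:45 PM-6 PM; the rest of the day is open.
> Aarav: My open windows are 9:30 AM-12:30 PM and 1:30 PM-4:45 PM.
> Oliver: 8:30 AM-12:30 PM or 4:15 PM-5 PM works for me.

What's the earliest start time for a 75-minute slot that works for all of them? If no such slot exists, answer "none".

Nadia free: 08:00-10:30, 11:30-12:45, 14:00-18:00.
Ulla free: 09:00-14:15, 14:45-18:00.
Dmitri free: 09:45-12:30, 16:00-17:45 (invert busy blocks within the working day).
Aarav free: 09:30-12:30, 13:30-16:45.
Oliver free: 08:30-12:30, 16:15-17:00.
Nadia ∩ Ulla: 09:00-10:30, 11:30-12:45, 14:00-14:15, 14:45-18:00.
Nadia ∩ Ulla ∩ Dmitri: 09:45-10:30, 11:30-12:30, 16:00-17:45.
Nadia ∩ Ulla ∩ Dmitri ∩ Aarav: 09:45-10:30, 11:30-12:30, 16:00-16:45.
Nadia ∩ Ulla ∩ Dmitri ∩ Aarav ∩ Oliver: 09:45-10:30, 11:30-12:30, 16:15-16:45.
No common window is at least 75 minutes long.

none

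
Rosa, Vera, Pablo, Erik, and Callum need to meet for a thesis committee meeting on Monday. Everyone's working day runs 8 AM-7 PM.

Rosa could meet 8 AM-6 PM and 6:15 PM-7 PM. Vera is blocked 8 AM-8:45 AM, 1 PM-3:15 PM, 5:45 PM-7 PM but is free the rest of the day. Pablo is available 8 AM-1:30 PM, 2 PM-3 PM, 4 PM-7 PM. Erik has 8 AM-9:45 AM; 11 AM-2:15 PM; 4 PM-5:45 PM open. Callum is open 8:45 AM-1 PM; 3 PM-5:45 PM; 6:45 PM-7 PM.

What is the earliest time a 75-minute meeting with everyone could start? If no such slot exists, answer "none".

Rosa free: 08:00-18:00, 18:15-19:00.
Vera free: 08:45-13:00, 15:15-17:45 (invert busy blocks within the working day).
Pablo free: 08:00-13:30, 14:00-15:00, 16:00-19:00.
Erik free: 08:00-09:45, 11:00-14:15, 16:00-17:45.
Callum free: 08:45-13:00, 15:00-17:45, 18:45-19:00.
Rosa ∩ Vera: 08:45-13:00, 15:15-17:45.
Rosa ∩ Vera ∩ Pablo: 08:45-13:00, 16:00-17:45.
Rosa ∩ Vera ∩ Pablo ∩ Erik: 08:45-09:45, 11:00-13:00, 16:00-17:45.
Rosa ∩ Vera ∩ Pablo ∩ Erik ∩ Callum: 08:45-09:45, 11:00-13:00, 16:00-17:45.
The first common window of at least 75 minutes is 11:00-13:00, so the earliest start is 11:00.

11:00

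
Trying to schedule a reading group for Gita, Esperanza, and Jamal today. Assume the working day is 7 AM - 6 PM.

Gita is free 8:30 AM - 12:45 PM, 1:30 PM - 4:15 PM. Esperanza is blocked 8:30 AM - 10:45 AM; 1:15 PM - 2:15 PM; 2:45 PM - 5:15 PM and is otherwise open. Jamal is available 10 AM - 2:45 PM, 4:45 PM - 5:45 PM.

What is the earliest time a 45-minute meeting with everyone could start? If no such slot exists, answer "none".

Gita free: 08:30-12:45, 13:30-16:15.
Esperanza free: 07:00-08:30, 10:45-13:15, 14:15-14:45, 17:15-18:00 (invert busy blocks within the working day).
Jamal free: 10:00-14:45, 16:45-17:45.
Gita ∩ Esperanza: 10:45-12:45, 14:15-14:45.
Gita ∩ Esperanza ∩ Jamal: 10:45-12:45, 14:15-14:45.
The first common window of at least 45 minutes is 10:45-12:45, so the earliest start is 10:45.

10:45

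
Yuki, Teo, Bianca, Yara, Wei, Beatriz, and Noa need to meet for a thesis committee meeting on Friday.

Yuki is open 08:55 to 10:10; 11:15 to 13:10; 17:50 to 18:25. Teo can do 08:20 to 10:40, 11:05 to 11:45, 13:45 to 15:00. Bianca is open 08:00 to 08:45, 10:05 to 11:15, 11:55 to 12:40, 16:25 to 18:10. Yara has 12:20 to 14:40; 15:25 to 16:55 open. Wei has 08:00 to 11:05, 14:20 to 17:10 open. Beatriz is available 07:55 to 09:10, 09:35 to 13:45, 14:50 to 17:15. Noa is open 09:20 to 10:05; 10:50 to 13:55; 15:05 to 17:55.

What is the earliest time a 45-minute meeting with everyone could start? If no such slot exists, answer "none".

Yuki ∩ Teo: 08:55-10:10, 11:15-11:45.
Yuki ∩ Teo ∩ Bianca: 10:05-10:10.
Yuki ∩ Teo ∩ Bianca ∩ Yara: ∅.
Yuki ∩ Teo ∩ Bianca ∩ Yara ∩ Wei: ∅.
Yuki ∩ Teo ∩ Bianca ∩ Yara ∩ Wei ∩ Beatriz: ∅.
Yuki ∩ Teo ∩ Bianca ∩ Yara ∩ Wei ∩ Beatriz ∩ Noa: ∅.
There is no time when everyone is free.
No common window is at least 45 minutes long.

none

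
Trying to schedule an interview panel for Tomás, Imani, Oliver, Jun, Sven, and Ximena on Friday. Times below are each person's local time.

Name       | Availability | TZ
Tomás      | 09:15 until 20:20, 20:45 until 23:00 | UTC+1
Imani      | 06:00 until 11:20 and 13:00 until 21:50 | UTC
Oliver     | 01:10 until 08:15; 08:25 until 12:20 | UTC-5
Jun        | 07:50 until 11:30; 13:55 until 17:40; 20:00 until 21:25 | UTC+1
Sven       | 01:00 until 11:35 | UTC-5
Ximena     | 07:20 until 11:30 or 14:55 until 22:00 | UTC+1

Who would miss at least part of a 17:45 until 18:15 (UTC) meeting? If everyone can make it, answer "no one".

Tomás in UTC: 08:15-19:20, 19:45-22:00 (subtract 1h to convert from UTC+1).
Imani in UTC: 06:00-11:20, 13:00-21:50.
Oliver in UTC: 06:10-13:15, 13:25-17:20 (add 5h to convert from UTC-5).
Jun in UTC: 06:50-10:30, 12:55-16:40, 19:00-20:25 (subtract 1h to convert from UTC+1).
Sven in UTC: 06:00-16:35 (add 5h to convert from UTC-5).
Ximena in UTC: 06:20-10:30, 13:55-21:00 (subtract 1h to convert from UTC+1).
Tomás: free for 17:45-18:15. Imani: free for 17:45-18:15. Oliver: not fully free for 17:45-18:15. Jun: not fully free for 17:45-18:15. Sven: not fully free for 17:45-18:15. Ximena: free for 17:45-18:15.

Jun, Oliver, Sven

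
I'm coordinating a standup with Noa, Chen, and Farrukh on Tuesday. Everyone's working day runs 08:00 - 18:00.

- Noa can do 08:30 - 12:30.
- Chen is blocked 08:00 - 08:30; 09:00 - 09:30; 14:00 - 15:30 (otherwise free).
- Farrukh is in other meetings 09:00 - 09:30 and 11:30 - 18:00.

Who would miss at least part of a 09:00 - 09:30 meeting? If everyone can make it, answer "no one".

Chen, Farrukh

Noa free: 08:30-12:30.
Chen free: 08:30-09:00, 09:30-14:00, 15:30-18:00 (invert busy blocks within the working day).
Farrukh free: 08:00-09:00, 09:30-11:30 (invert busy blocks within the working day).
Noa: free for 09:00-09:30. Chen: not fully free for 09:00-09:30. Farrukh: not fully free for 09:00-09:30.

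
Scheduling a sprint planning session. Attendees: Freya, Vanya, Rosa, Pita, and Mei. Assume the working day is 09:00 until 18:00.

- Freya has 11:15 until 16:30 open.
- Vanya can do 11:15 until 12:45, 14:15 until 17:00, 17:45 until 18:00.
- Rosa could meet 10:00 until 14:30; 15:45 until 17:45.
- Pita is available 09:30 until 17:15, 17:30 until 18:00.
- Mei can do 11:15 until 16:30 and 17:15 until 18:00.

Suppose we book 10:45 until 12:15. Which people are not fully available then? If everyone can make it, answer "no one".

Freya, Mei, Vanya

Freya: not fully free for 10:45-12:15. Vanya: not fully free for 10:45-12:15. Rosa: free for 10:45-12:15. Pita: free for 10:45-12:15. Mei: not fully free for 10:45-12:15.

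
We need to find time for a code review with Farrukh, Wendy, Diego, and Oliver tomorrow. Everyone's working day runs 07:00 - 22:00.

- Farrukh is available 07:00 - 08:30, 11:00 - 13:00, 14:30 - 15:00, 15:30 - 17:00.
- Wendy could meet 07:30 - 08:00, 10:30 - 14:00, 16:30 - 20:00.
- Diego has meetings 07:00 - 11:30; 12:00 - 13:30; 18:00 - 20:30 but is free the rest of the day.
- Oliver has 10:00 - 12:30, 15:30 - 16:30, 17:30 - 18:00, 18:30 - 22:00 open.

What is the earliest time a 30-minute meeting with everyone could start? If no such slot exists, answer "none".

Farrukh free: 07:00-08:30, 11:00-13:00, 14:30-15:00, 15:30-17:00.
Wendy free: 07:30-08:00, 10:30-14:00, 16:30-20:00.
Diego free: 11:30-12:00, 13:30-18:00, 20:30-22:00 (invert busy blocks within the working day).
Oliver free: 10:00-12:30, 15:30-16:30, 17:30-18:00, 18:30-22:00.
Farrukh ∩ Wendy: 07:30-08:00, 11:00-13:00, 16:30-17:00.
Farrukh ∩ Wendy ∩ Diego: 11:30-12:00, 16:30-17:00.
Farrukh ∩ Wendy ∩ Diego ∩ Oliver: 11:30-12:00.
The first common window of at least 30 minutes is 11:30-12:00, so the earliest start is 11:30.

11:30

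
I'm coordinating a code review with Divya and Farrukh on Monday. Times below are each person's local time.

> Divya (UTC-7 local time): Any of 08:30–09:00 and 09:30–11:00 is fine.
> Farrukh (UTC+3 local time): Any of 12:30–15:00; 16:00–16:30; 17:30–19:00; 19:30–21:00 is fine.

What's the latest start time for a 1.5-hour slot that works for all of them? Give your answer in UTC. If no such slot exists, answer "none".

16:30

Divya in UTC: 15:30-16:00, 16:30-18:00 (add 7h to convert from UTC-7).
Farrukh in UTC: 09:30-12:00, 13:00-13:30, 14:30-16:00, 16:30-18:00 (subtract 3h to convert from UTC+3).
Divya ∩ Farrukh: 15:30-16:00, 16:30-18:00.
The last common window of at least 90 minutes is 16:30-18:00; a 90-minute meeting can start as late as 16:30 and still end by 18:00.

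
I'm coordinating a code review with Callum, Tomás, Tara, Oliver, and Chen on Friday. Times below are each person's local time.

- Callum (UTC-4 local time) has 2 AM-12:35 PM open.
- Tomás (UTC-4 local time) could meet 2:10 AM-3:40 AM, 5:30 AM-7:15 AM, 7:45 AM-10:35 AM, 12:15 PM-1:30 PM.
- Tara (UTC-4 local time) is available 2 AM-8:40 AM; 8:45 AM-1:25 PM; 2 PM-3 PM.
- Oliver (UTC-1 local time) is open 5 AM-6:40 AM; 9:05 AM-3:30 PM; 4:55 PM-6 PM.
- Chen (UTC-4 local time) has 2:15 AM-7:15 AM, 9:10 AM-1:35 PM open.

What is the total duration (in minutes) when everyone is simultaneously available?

Callum in UTC: 06:00-16:35 (add 4h to convert from UTC-4).
Tomás in UTC: 06:10-07:40, 09:30-11:15, 11:45-14:35, 16:15-17:30 (add 4h to convert from UTC-4).
Tara in UTC: 06:00-12:40, 12:45-17:25, 18:00-19:00 (add 4h to convert from UTC-4).
Oliver in UTC: 06:00-07:40, 10:05-16:30, 17:55-19:00 (add 1h to convert from UTC-1).
Chen in UTC: 06:15-11:15, 13:10-17:35 (add 4h to convert from UTC-4).
Callum ∩ Tomás: 06:10-07:40, 09:30-11:15, 11:45-14:35, 16:15-16:35.
Callum ∩ Tomás ∩ Tara: 06:10-07:40, 09:30-11:15, 11:45-12:40, 12:45-14:35, 16:15-16:35.
Callum ∩ Tomás ∩ Tara ∩ Oliver: 06:10-07:40, 10:05-11:15, 11:45-12:40, 12:45-14:35, 16:15-16:30.
Callum ∩ Tomás ∩ Tara ∩ Oliver ∩ Chen: 06:15-07:40, 10:05-11:15, 13:10-14:35, 16:15-16:30.
So the common availability across everyone is 06:15-07:40, 10:05-11:15, 13:10-14:35, 16:15-16:30.
Summing the common windows: 85 + 70 + 85 + 15 = 255 minutes.

255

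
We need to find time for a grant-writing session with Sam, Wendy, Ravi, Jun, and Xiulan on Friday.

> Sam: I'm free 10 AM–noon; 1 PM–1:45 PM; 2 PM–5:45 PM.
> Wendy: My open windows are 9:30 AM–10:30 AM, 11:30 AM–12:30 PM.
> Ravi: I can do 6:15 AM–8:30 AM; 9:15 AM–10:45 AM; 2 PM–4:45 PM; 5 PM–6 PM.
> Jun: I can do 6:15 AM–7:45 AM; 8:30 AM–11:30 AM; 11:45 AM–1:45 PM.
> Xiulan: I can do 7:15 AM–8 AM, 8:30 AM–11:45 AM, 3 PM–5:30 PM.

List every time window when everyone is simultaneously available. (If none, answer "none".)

Sam ∩ Wendy: 10:00-10:30, 11:30-12:00.
Sam ∩ Wendy ∩ Ravi: 10:00-10:30.
Sam ∩ Wendy ∩ Ravi ∩ Jun: 10:00-10:30.
Sam ∩ Wendy ∩ Ravi ∩ Jun ∩ Xiulan: 10:00-10:30.

10:00-10:30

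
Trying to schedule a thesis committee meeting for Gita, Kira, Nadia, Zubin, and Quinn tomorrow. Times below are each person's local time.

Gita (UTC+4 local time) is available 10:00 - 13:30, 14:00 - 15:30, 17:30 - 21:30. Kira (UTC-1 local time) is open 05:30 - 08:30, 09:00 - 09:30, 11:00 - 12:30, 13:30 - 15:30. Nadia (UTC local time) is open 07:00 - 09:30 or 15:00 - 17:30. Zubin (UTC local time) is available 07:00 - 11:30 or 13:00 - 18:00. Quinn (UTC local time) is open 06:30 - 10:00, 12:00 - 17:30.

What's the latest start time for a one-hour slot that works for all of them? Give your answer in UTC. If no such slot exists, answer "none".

15:30

Gita in UTC: 06:00-09:30, 10:00-11:30, 13:30-17:30 (subtract 4h to convert from UTC+4).
Kira in UTC: 06:30-09:30, 10:00-10:30, 12:00-13:30, 14:30-16:30 (add 1h to convert from UTC-1).
Nadia in UTC: 07:00-09:30, 15:00-17:30.
Zubin in UTC: 07:00-11:30, 13:00-18:00.
Quinn in UTC: 06:30-10:00, 12:00-17:30.
Gita ∩ Kira: 06:30-09:30, 10:00-10:30, 14:30-16:30.
Gita ∩ Kira ∩ Nadia: 07:00-09:30, 15:00-16:30.
Gita ∩ Kira ∩ Nadia ∩ Zubin: 07:00-09:30, 15:00-16:30.
Gita ∩ Kira ∩ Nadia ∩ Zubin ∩ Quinn: 07:00-09:30, 15:00-16:30.
The last common window of at least 60 minutes is 15:00-16:30; a 60-minute meeting can start as late as 15:30 and still end by 16:30.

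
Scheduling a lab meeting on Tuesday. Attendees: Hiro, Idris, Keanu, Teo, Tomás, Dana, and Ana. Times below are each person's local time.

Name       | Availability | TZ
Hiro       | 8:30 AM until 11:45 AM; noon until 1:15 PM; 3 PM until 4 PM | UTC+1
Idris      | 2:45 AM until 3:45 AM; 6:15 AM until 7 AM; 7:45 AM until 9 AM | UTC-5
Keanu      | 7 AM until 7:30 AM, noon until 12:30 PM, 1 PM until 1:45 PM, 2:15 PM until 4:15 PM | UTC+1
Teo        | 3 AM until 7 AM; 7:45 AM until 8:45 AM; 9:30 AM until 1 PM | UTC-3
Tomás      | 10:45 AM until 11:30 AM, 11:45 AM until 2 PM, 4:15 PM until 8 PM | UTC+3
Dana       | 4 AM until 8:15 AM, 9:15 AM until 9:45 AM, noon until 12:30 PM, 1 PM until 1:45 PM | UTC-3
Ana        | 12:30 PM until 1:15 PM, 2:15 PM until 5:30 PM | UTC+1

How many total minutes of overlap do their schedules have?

Hiro in UTC: 07:30-10:45, 11:00-12:15, 14:00-15:00 (subtract 1h to convert from UTC+1).
Idris in UTC: 07:45-08:45, 11:15-12:00, 12:45-14:00 (add 5h to convert from UTC-5).
Keanu in UTC: 06:00-06:30, 11:00-11:30, 12:00-12:45, 13:15-15:15 (subtract 1h to convert from UTC+1).
Teo in UTC: 06:00-10:00, 10:45-11:45, 12:30-16:00 (add 3h to convert from UTC-3).
Tomás in UTC: 07:45-08:30, 08:45-11:00, 13:15-17:00 (subtract 3h to convert from UTC+3).
Dana in UTC: 07:00-11:15, 12:15-12:45, 15:00-15:30, 16:00-16:45 (add 3h to convert from UTC-3).
Ana in UTC: 11:30-12:15, 13:15-16:30 (subtract 1h to convert from UTC+1).
Hiro ∩ Idris: 07:45-08:45, 11:15-12:00.
Hiro ∩ Idris ∩ Keanu: 11:15-11:30.
Hiro ∩ Idris ∩ Keanu ∩ Teo: 11:15-11:30.
Hiro ∩ Idris ∩ Keanu ∩ Teo ∩ Tomás: ∅.
Hiro ∩ Idris ∩ Keanu ∩ Teo ∩ Tomás ∩ Dana: ∅.
Hiro ∩ Idris ∩ Keanu ∩ Teo ∩ Tomás ∩ Dana ∩ Ana: ∅.
There is no time when everyone is free.
There is no common window, so the total is 0 minutes.

0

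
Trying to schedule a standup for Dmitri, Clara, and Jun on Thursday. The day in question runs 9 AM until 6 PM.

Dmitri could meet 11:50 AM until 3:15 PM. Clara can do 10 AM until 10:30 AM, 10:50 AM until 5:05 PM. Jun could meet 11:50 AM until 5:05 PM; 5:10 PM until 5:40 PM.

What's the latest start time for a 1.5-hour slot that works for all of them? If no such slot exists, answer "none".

13:45

Dmitri ∩ Clara: 11:50-15:15.
Dmitri ∩ Clara ∩ Jun: 11:50-15:15.
So the common availability across everyone is 11:50-15:15.
The last common window of at least 90 minutes is 11:50-15:15; a 90-minute meeting can start as late as 13:45 and still end by 15:15.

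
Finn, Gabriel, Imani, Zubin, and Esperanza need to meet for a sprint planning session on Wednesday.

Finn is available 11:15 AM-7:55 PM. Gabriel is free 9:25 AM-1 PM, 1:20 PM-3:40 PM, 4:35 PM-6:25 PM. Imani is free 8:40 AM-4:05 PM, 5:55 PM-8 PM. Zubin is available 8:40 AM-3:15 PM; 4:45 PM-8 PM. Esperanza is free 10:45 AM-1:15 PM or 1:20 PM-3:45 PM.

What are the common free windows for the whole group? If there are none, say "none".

Finn ∩ Gabriel: 11:15-13:00, 13:20-15:40, 16:35-18:25.
Finn ∩ Gabriel ∩ Imani: 11:15-13:00, 13:20-15:40, 17:55-18:25.
Finn ∩ Gabriel ∩ Imani ∩ Zubin: 11:15-13:00, 13:20-15:15, 17:55-18:25.
Finn ∩ Gabriel ∩ Imani ∩ Zubin ∩ Esperanza: 11:15-13:00, 13:20-15:15.

11:15-13:00, 13:20-15:15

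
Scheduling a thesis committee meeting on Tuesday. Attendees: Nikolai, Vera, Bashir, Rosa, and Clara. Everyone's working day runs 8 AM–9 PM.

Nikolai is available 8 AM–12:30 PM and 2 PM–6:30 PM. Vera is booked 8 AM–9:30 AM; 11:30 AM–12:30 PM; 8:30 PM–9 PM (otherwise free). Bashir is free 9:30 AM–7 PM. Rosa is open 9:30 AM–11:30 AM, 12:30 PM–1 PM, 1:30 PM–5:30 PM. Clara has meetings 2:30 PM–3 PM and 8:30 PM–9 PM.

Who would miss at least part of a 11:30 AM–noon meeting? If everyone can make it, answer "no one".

Nikolai free: 08:00-12:30, 14:00-18:30.
Vera free: 09:30-11:30, 12:30-20:30 (invert busy blocks within the working day).
Bashir free: 09:30-19:00.
Rosa free: 09:30-11:30, 12:30-13:00, 13:30-17:30.
Clara free: 08:00-14:30, 15:00-20:30 (invert busy blocks within the working day).
Nikolai: free for 11:30-12:00. Vera: not fully free for 11:30-12:00. Bashir: free for 11:30-12:00. Rosa: not fully free for 11:30-12:00. Clara: free for 11:30-12:00.

Rosa, Vera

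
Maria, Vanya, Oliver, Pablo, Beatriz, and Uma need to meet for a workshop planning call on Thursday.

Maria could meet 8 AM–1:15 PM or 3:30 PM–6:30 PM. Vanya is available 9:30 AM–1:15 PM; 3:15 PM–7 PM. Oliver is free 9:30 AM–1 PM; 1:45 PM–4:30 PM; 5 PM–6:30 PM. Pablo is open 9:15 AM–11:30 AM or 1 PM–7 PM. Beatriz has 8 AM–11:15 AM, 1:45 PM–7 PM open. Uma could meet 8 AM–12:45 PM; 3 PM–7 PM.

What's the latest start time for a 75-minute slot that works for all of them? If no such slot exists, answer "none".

17:15

Maria ∩ Vanya: 09:30-13:15, 15:30-18:30.
Maria ∩ Vanya ∩ Oliver: 09:30-13:00, 15:30-16:30, 17:00-18:30.
Maria ∩ Vanya ∩ Oliver ∩ Pablo: 09:30-11:30, 15:30-16:30, 17:00-18:30.
Maria ∩ Vanya ∩ Oliver ∩ Pablo ∩ Beatriz: 09:30-11:15, 15:30-16:30, 17:00-18:30.
Maria ∩ Vanya ∩ Oliver ∩ Pablo ∩ Beatriz ∩ Uma: 09:30-11:15, 15:30-16:30, 17:00-18:30.
So the common availability across everyone is 09:30-11:15, 15:30-16:30, 17:00-18:30.
The last common window of at least 75 minutes is 17:00-18:30; a 75-minute meeting can start as late as 17:15 and still end by 18:30.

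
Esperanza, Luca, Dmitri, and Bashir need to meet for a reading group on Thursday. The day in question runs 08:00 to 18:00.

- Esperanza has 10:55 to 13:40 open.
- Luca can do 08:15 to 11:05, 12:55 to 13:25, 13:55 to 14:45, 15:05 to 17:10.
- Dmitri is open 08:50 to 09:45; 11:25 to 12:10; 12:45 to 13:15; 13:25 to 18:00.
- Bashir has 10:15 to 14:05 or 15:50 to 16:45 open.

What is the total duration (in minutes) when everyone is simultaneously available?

20

Esperanza ∩ Luca: 10:55-11:05, 12:55-13:25.
Esperanza ∩ Luca ∩ Dmitri: 12:55-13:15.
Esperanza ∩ Luca ∩ Dmitri ∩ Bashir: 12:55-13:15.
So the common availability across everyone is 12:55-13:15.
That's a single block of 20 minutes.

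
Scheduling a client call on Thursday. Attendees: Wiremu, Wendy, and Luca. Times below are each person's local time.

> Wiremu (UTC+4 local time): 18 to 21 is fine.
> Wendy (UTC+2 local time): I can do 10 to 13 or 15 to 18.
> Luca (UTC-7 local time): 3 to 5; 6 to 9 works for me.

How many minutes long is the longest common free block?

Wiremu in UTC: 14:00-17:00 (subtract 4h to convert from UTC+4).
Wendy in UTC: 08:00-11:00, 13:00-16:00 (subtract 2h to convert from UTC+2).
Luca in UTC: 10:00-12:00, 13:00-16:00 (add 7h to convert from UTC-7).
Wiremu ∩ Wendy: 14:00-16:00.
Wiremu ∩ Wendy ∩ Luca: 14:00-16:00.
The longest is 14:00-16:00 at 120 minutes.

120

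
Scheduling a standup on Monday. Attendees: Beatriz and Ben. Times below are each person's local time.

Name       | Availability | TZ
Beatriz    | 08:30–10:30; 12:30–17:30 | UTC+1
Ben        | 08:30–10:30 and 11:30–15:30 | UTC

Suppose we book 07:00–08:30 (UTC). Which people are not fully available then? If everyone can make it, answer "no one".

Beatriz in UTC: 07:30-09:30, 11:30-16:30 (subtract 1h to convert from UTC+1).
Ben in UTC: 08:30-10:30, 11:30-15:30.
Beatriz: not fully free for 07:00-08:30. Ben: not fully free for 07:00-08:30.

Beatriz, Ben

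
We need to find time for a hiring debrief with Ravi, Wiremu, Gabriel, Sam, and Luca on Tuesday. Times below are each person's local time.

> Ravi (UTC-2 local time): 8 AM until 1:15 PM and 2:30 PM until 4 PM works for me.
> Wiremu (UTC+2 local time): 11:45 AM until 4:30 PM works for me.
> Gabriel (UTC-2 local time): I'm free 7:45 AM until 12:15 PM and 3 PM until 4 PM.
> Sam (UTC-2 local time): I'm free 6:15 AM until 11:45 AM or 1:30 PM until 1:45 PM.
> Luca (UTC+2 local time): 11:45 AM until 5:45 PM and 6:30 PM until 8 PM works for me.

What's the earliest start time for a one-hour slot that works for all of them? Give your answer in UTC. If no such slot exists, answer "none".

Ravi in UTC: 10:00-15:15, 16:30-18:00 (add 2h to convert from UTC-2).
Wiremu in UTC: 09:45-14:30 (subtract 2h to convert from UTC+2).
Gabriel in UTC: 09:45-14:15, 17:00-18:00 (add 2h to convert from UTC-2).
Sam in UTC: 08:15-13:45, 15:30-15:45 (add 2h to convert from UTC-2).
Luca in UTC: 09:45-15:45, 16:30-18:00 (subtract 2h to convert from UTC+2).
Ravi ∩ Wiremu: 10:00-14:30.
Ravi ∩ Wiremu ∩ Gabriel: 10:00-14:15.
Ravi ∩ Wiremu ∩ Gabriel ∩ Sam: 10:00-13:45.
Ravi ∩ Wiremu ∩ Gabriel ∩ Sam ∩ Luca: 10:00-13:45.
The first common window of at least 60 minutes is 10:00-13:45, so the earliest start is 10:00.

10:00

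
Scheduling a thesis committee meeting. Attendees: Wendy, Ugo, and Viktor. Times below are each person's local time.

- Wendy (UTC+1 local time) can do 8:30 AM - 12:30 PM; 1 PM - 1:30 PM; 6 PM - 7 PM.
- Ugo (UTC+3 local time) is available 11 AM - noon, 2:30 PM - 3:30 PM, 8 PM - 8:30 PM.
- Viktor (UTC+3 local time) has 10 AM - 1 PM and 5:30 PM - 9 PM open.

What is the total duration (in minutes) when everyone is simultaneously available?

Wendy in UTC: 07:30-11:30, 12:00-12:30, 17:00-18:00 (subtract 1h to convert from UTC+1).
Ugo in UTC: 08:00-09:00, 11:30-12:30, 17:00-17:30 (subtract 3h to convert from UTC+3).
Viktor in UTC: 07:00-10:00, 14:30-18:00 (subtract 3h to convert from UTC+3).
Wendy ∩ Ugo: 08:00-09:00, 12:00-12:30, 17:00-17:30.
Wendy ∩ Ugo ∩ Viktor: 08:00-09:00, 17:00-17:30.
Summing the common windows: 60 + 30 = 90 minutes.

90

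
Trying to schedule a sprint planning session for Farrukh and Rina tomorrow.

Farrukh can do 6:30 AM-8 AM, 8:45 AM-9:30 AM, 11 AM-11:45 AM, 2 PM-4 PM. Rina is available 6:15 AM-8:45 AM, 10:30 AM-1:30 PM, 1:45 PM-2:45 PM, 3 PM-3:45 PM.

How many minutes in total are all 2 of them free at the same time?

225

Farrukh ∩ Rina: 06:30-08:00, 11:00-11:45, 14:00-14:45, 15:00-15:45.
Summing the common windows: 90 + 45 + 45 + 45 = 225 minutes.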